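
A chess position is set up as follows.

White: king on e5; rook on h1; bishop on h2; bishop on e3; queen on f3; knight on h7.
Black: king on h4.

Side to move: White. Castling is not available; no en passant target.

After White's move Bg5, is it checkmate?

yes

After Bg5: black king on h4; in check: yes, from the white bishop on g5.
King squares — g3: attacked by Bh2; h3: attacked by Qf3; g4: attacked by Qf3; g5: attacked by Nh7; h5: attacked by Qf3.
Black has no legal moves → checkmate.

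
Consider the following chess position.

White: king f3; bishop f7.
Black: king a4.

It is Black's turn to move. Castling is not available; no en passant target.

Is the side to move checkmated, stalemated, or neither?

neither

Black to move; black king on a4.
In check: no.
Legal moves for Black: Kb5, Ka5, Kb4, Ka3.
Black has 4 legal moves and is not in check → neither.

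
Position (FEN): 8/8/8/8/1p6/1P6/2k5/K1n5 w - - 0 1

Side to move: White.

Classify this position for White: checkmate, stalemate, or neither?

stalemate

White to move; white king on a1.
In check: no.
King squares — b1: attacked by Kc2; a2: attacked by Nc1; b2: attacked by Kc2.
Legal moves for White: none.
Not in check and no legal moves → stalemate.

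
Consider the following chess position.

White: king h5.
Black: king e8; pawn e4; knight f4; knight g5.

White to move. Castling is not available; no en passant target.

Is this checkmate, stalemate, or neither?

White to move; white king on h5.
In check: yes, from the black knight on f4.
Legal moves for White: Kh6, Kxg5, Kh4, Kg4.
White is in check but has 4 legal moves → neither.

neither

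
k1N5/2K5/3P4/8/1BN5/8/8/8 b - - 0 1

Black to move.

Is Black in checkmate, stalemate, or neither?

stalemate

Black to move; black king on a8.
In check: no.
King squares — a7: attacked by Nc8; b7: attacked by Kc7; b8: attacked by Kc7.
Legal moves for Black: none.
Not in check and no legal moves → stalemate.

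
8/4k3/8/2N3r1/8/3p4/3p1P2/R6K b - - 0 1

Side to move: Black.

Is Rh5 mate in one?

After Rh5: white king on h1; in check: yes, from the black rook on h5.
White has 2 legal replies: Kg2, Kg1.
In check but a legal move exists → not checkmate.

no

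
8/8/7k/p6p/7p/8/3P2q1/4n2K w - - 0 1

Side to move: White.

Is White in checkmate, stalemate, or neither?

White to move; white king on h1.
In check: yes, from the black queen on g2.
King squares — g1: attacked by Qg2; g2: attacked by Ne1; h2: attacked by Qg2.
Legal moves for White: none.
In check with no legal moves → checkmate.

checkmate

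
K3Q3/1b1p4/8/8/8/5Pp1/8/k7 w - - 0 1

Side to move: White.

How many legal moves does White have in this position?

White to move; king on a8.
In check: yes, from the black bishop on b7.
Legal moves: Kb8, Kxb7, Ka7.
Count: 3.

3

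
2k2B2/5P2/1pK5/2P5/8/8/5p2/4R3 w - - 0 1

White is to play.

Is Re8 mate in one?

yes

After Re8: black king on c8; in check: yes, from the white rook on e8.
King squares — b7: attacked by Kc6; c7: attacked by Kc6; d7: attacked by Kc6; b8: attacked by Re8; d8: attacked by Re8.
Black has no legal moves → checkmate.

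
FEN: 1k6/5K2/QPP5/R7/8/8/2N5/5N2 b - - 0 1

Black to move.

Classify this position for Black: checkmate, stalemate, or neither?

stalemate

Black to move; black king on b8.
In check: no.
King squares — a7: attacked by Qa6; b7: attacked by Qa6; c7: attacked by Pb6; a8: attacked by Qa6; c8: attacked by Qa6.
Legal moves for Black: none.
Not in check and no legal moves → stalemate.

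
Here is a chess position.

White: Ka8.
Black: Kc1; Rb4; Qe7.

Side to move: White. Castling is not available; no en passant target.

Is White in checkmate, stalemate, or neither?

stalemate

White to move; white king on a8.
In check: no.
King squares — a7: attacked by Qe7; b7: attacked by Rb4; b8: attacked by Rb4.
Legal moves for White: none.
Not in check and no legal moves → stalemate.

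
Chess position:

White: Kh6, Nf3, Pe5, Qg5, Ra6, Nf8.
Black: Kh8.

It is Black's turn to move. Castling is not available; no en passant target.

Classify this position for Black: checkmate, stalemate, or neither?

Black to move; black king on h8.
In check: no.
King squares — g7: attacked by Qg5; h7: attacked by Kh6; g8: attacked by Qg5.
Legal moves for Black: none.
Not in check and no legal moves → stalemate.

stalemate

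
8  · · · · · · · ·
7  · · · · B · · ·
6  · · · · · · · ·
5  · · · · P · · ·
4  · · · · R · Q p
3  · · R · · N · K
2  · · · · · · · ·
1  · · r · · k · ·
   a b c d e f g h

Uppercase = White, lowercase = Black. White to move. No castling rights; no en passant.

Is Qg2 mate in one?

yes

After Qg2: black king on f1; in check: yes, from the white queen on g2.
King squares — e1: attacked by Nf3; g1: attacked by Qg2; e2: attacked by Qg2; f2: attacked by Qg2; g2: attacked by Kh3.
Black has no legal moves → checkmate.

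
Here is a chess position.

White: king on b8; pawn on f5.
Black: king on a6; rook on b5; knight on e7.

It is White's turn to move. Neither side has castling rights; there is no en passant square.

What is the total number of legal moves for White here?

2

White to move; king on b8.
In check: yes, from the black rook on b5.
Legal moves: Ka8, Kc7.
Count: 2.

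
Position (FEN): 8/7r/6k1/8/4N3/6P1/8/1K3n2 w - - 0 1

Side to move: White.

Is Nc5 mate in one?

no

After Nc5: black king on g6; in check: no.
Black is not in check, so this cannot be checkmate.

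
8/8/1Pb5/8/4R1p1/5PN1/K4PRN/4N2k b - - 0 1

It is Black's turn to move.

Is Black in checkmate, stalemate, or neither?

Black to move; black king on h1.
In check: yes, from the white knight on g3.
King squares — g1: attacked by Rg2; g2: attacked by Ne1; h2: attacked by Rg2.
Legal moves for Black: none.
In check with no legal moves → checkmate.

checkmate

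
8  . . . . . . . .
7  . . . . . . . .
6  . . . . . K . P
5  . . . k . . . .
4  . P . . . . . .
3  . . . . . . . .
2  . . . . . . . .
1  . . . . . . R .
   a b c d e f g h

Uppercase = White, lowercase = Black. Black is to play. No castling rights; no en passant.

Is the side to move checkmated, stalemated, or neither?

Black to move; black king on d5.
In check: no.
Legal moves for Black: Kd6, Kc6, Ke4, Kd4, Kc4.
Black has 5 legal moves and is not in check → neither.

neither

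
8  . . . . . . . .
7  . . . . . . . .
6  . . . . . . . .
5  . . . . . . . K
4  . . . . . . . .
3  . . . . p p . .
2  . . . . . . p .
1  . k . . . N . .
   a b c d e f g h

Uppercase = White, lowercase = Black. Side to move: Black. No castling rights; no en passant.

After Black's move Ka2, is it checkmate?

no

After Ka2: white king on h5; in check: no.
White is not in check, so this cannot be checkmate.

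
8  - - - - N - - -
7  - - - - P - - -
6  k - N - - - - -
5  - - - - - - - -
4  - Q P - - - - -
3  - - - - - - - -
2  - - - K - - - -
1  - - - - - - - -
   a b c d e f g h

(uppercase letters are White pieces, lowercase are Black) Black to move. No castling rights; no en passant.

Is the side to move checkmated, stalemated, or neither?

Black to move; black king on a6.
In check: no.
King squares — a5: attacked by Qb4; b5: attacked by Qb4; b6: attacked by Qb4; a7: attacked by Nc6; b7: attacked by Qb4.
Legal moves for Black: none.
Not in check and no legal moves → stalemate.

stalemate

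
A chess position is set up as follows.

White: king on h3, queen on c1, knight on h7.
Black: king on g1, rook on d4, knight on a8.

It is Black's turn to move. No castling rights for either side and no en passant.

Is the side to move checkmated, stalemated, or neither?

neither

Black to move; black king on g1.
In check: yes, from the white queen on c1.
King squares — f1: attacked by Qc1; h1: attacked by Qc1; f2: available; g2: attacked by Kh3; h2: attacked by Kh3.
Legal moves for Black: Kf2, Rd1.
Black is in check but has 2 legal moves → neither.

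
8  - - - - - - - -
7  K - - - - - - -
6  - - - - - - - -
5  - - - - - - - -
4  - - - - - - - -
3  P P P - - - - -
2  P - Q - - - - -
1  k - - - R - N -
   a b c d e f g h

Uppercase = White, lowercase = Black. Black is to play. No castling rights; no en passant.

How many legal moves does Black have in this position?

0

Black to move; king on a1.
In check: yes, from the white rook on e1.
Legal moves: none.
Count: 0.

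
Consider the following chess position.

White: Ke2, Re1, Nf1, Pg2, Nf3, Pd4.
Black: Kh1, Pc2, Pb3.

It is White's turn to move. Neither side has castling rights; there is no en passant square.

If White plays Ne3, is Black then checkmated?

yes

After Ne3: black king on h1; in check: yes, from the white rook on e1.
King squares — g1: attacked by Re1; g2: attacked by Ne3; h2: attacked by Nf3.
Black has no legal moves → checkmate.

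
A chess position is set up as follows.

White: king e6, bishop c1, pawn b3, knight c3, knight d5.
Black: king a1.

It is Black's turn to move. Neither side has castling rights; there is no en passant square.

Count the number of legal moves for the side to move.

0

Black to move; king on a1.
In check: no.
Legal moves: none.
Count: 0.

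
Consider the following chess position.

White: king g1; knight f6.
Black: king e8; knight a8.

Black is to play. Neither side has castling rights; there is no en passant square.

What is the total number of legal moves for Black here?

Black to move; king on e8.
In check: yes, from the white knight on f6.
Legal moves: Kf8, Kd8, Kf7, Ke7.
Count: 4.

4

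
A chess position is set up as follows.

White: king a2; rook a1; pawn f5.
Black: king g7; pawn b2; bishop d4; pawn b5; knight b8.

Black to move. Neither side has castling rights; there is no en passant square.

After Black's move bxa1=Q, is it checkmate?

no

After bxa1=Q: white king on a2; in check: yes, from the black queen on a1.
White has 1 legal reply: Kb3.
In check but a legal move exists → not checkmate.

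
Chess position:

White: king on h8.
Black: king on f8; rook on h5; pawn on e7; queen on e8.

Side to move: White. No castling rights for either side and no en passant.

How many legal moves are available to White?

White to move; king on h8.
In check: yes, from the black rook on h5.
Legal moves: none.
Count: 0.

0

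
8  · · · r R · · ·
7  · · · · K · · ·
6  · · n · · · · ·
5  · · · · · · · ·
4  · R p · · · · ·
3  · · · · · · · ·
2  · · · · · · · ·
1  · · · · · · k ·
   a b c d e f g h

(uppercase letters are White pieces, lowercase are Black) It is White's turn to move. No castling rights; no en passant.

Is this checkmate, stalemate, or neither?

White to move; white king on e7.
In check: yes, from the black knight on c6.
Legal moves for White: Kf8, Kf7, Kf6, Ke6.
White is in check but has 4 legal moves → neither.

neither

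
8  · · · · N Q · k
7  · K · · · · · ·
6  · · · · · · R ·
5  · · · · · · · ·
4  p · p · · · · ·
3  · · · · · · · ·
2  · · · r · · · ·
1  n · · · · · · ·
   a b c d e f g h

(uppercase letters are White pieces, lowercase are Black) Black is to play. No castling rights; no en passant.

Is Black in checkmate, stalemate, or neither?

neither

Black to move; black king on h8.
In check: yes, from the white queen on f8.
Legal moves for Black: Kh7.
Black is in check but has 1 legal move → neither.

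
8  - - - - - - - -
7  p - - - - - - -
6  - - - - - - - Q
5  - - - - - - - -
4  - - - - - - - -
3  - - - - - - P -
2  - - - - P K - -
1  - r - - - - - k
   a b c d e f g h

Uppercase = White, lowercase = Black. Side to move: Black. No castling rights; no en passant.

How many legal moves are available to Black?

Black to move; king on h1.
In check: yes, from the white queen on h6.
Legal moves: none.
Count: 0.

0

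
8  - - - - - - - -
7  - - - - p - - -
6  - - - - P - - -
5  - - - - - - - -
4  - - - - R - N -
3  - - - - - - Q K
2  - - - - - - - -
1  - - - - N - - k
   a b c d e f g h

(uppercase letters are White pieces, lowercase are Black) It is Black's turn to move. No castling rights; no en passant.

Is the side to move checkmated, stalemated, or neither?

Black to move; black king on h1.
In check: no.
King squares — g1: attacked by Qg3; g2: attacked by Ne1; h2: attacked by Qg3.
Legal moves for Black: none.
Not in check and no legal moves → stalemate.

stalemate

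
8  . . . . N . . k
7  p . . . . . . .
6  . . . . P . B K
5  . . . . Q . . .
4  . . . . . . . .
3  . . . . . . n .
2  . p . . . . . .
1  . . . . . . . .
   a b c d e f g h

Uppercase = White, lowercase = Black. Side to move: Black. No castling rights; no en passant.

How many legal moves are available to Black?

1

Black to move; king on h8.
In check: yes, from the white queen on e5.
Legal moves: Kg8.
Count: 1.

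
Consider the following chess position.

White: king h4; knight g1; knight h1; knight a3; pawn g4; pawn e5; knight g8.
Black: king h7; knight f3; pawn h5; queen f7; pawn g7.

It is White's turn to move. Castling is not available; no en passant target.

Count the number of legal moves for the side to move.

3

White to move; king on h4.
In check: yes, from the black knight on f3.
Legal moves: Kh3, Kg3, Nxf3.
Count: 3.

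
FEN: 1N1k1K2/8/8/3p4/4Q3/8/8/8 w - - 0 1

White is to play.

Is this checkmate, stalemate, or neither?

neither

White to move; white king on f8.
In check: no.
Legal moves for White include: Kg8, Kg7, Kf7, Nd7, Nc6+, Na6, Qe8+, Qh7, Qe7+, Qg6, Qe6, Qf5, Qe5, Qxd5+, Qh4+, Qg4, Qf4, Qd4, ... (list truncated; more exist).
White has legal moves and is not in check → neither.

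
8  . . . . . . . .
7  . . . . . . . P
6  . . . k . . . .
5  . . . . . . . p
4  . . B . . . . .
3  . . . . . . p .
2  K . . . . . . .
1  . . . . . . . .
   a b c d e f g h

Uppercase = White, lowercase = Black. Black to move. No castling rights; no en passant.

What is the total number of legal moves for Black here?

8

Black to move; king on d6.
In check: no.
Legal moves: Ke7, Kd7, Kc7, Kc6, Ke5, Kc5, h4, g2.
Count: 8.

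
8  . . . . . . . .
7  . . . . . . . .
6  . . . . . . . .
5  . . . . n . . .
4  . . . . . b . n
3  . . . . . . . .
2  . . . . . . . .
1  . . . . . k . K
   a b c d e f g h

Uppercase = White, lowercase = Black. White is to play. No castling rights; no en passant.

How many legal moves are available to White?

White to move; king on h1.
In check: no.
Legal moves: none.
Count: 0.

0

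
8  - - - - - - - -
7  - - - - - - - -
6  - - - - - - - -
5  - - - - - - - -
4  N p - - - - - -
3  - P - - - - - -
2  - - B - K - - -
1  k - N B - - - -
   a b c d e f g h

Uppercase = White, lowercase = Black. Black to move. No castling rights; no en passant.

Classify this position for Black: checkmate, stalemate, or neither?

Black to move; black king on a1.
In check: no.
King squares — b1: attacked by Bc2; a2: attacked by Nc1; b2: attacked by Na4.
Legal moves for Black: none.
Not in check and no legal moves → stalemate.

stalemate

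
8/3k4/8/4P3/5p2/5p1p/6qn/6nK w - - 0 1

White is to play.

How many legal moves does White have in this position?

White to move; king on h1.
In check: yes, from the black queen on g2.
Legal moves: none.
Count: 0.

0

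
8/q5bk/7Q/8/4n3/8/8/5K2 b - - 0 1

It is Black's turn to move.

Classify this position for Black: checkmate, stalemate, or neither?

Black to move; black king on h7.
In check: yes, from the white queen on h6.
Legal moves for Black: Kg8, Kxh6, Bxh6.
Black is in check but has 3 legal moves → neither.

neither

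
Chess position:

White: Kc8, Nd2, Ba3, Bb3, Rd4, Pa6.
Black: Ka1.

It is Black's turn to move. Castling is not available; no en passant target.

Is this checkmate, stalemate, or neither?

stalemate

Black to move; black king on a1.
In check: no.
King squares — b1: attacked by Nd2; a2: attacked by Bb3; b2: attacked by Ba3.
Legal moves for Black: none.
Not in check and no legal moves → stalemate.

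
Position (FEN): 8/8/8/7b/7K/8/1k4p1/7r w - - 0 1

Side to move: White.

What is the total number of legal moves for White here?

White to move; king on h4.
In check: yes, from the black rook on h1.
Legal moves: Kg5, Kg3.
Count: 2.

2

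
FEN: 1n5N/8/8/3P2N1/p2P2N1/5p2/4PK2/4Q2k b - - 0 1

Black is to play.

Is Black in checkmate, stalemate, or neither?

checkmate

Black to move; black king on h1.
In check: yes, from the white queen on e1.
King squares — g1: attacked by Qe1; g2: attacked by Kf2; h2: attacked by Ng4.
Legal moves for Black: none.
In check with no legal moves → checkmate.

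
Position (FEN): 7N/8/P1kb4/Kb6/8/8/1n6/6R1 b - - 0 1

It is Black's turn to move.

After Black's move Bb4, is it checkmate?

After Bb4: white king on a5; in check: yes, from the black bishop on b4.
White has 1 legal reply: Kxb4.
In check but a legal move exists → not checkmate.

no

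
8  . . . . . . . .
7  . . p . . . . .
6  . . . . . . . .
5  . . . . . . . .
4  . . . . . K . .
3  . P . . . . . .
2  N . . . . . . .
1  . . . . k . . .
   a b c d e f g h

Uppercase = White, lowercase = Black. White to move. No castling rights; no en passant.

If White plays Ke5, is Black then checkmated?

After Ke5: black king on e1; in check: no.
Black is not in check, so this cannot be checkmate.

no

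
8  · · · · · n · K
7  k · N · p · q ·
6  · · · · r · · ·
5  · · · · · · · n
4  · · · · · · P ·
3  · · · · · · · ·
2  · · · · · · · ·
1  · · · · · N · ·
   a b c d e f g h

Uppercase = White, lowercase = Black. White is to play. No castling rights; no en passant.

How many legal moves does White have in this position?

White to move; king on h8.
In check: yes, from the black queen on g7.
Legal moves: none.
Count: 0.

0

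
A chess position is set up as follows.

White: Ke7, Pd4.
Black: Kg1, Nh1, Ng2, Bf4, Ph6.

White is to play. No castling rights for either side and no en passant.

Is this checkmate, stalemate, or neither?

White to move; white king on e7.
In check: no.
Legal moves for White: Kf8, Ke8, Kd8, Kf7, Kd7, Kf6, Ke6, d5.
White has 8 legal moves and is not in check → neither.

neither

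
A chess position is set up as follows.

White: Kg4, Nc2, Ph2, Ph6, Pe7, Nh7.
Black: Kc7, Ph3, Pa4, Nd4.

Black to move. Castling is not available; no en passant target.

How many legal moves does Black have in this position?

16

Black to move; king on c7.
In check: no.
Legal moves: Kc8, Kb8, Kd7, Kb7, Kd6, Kc6, Kb6, Ne6, Nc6, Nf5, Nb5, Nf3, Nb3, Ne2, Nxc2, a3.
Count: 16.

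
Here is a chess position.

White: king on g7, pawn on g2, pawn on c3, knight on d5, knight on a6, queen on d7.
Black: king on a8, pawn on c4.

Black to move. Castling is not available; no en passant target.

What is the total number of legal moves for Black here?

0

Black to move; king on a8.
In check: no.
Legal moves: none.
Count: 0.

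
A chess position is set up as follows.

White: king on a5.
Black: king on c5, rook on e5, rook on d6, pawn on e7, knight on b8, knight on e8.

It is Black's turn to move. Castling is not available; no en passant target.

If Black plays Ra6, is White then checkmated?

After Ra6: white king on a5; in check: yes, from the black rook on a6.
King squares — a4: attacked by Ra6; b4: attacked by Kc5; b5: attacked by Kc5; a6: attacked by Nb8; b6: attacked by Kc5.
White has no legal moves → checkmate.

yes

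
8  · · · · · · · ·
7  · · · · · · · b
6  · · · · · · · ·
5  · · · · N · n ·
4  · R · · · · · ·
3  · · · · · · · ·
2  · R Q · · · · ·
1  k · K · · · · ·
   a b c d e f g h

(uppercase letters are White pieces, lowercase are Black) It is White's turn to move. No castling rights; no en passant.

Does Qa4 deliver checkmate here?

yes

After Qa4: black king on a1; in check: yes, from the white queen on a4.
King squares — b1: attacked by Kc1; a2: attacked by Rb2; b2: attacked by Kc1.
Black has no legal moves → checkmate.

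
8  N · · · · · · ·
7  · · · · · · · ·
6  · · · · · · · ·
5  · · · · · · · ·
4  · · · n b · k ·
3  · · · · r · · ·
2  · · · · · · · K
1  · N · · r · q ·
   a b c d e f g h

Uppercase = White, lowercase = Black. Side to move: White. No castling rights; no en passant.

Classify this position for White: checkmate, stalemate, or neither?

White to move; white king on h2.
In check: yes, from the black queen on g1.
King squares — g1: attacked by Re1; h1: attacked by Qg1; g2: attacked by Qg1; g3: attacked by Qg1; h3: attacked by Re3.
Legal moves for White: none.
In check with no legal moves → checkmate.

checkmate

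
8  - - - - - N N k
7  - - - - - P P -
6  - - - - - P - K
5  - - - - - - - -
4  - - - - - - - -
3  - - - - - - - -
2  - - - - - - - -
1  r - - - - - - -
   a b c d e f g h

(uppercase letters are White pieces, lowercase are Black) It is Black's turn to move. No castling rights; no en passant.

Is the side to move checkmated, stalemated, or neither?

Black to move; black king on h8.
In check: yes, from the white pawn on g7.
King squares — g7: attacked by Pf6; h7: attacked by Kh6; g8: attacked by Pf7.
Legal moves for Black: none.
In check with no legal moves → checkmate.

checkmate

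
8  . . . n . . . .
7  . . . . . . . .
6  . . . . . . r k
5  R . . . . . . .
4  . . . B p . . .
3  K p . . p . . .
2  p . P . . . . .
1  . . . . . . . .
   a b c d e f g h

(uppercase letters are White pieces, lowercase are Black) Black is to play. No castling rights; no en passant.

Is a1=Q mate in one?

no

After a1=Q: white king on a3; in check: yes, from the black queen on a1.
White has 3 legal replies: Kb4, Kxb3, Bxa1.
In check but a legal move exists → not checkmate.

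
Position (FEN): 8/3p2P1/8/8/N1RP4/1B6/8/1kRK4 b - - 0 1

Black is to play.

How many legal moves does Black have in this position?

0

Black to move; king on b1.
In check: yes, from the white rook on c1.
Legal moves: none.
Count: 0.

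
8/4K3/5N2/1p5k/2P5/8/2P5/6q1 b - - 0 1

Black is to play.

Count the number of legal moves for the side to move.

4

Black to move; king on h5.
In check: yes, from the white knight on f6.
Legal moves: Kh6, Kg6, Kg5, Kh4.
Count: 4.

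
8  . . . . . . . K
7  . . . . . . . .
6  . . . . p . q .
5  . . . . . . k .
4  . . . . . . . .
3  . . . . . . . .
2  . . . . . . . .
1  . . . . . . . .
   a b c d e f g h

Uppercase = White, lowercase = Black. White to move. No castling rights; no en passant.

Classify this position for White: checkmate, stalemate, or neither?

stalemate

White to move; white king on h8.
In check: no.
King squares — g7: attacked by Qg6; h7: attacked by Qg6; g8: attacked by Qg6.
Legal moves for White: none.
Not in check and no legal moves → stalemate.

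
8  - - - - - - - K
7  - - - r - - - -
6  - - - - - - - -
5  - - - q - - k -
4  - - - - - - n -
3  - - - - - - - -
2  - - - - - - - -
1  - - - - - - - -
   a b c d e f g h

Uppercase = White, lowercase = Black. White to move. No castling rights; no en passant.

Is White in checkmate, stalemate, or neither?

White to move; white king on h8.
In check: no.
King squares — g7: attacked by Rd7; h7: attacked by Rd7; g8: attacked by Qd5.
Legal moves for White: none.
Not in check and no legal moves → stalemate.

stalemate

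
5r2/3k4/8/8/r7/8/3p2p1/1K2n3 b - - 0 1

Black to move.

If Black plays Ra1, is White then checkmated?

no

After Ra1: white king on b1; in check: yes, from the black rook on a1.
White has 2 legal replies: Kb2, Kxa1.
In check but a legal move exists → not checkmate.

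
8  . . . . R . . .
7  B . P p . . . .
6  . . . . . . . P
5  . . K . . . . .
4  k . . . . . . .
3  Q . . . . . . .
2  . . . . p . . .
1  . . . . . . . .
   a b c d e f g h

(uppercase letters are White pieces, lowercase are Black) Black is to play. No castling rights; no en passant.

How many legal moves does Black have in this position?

Black to move; king on a4.
In check: yes, from the white queen on a3.
Legal moves: Kxa3.
Count: 1.

1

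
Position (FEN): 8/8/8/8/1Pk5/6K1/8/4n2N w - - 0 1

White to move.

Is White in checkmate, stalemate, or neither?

neither

White to move; white king on g3.
In check: no.
Legal moves for White: Kh4, Kg4, Kf4, Kh3, Kh2, Kf2, Nf2, b5.
White has 8 legal moves and is not in check → neither.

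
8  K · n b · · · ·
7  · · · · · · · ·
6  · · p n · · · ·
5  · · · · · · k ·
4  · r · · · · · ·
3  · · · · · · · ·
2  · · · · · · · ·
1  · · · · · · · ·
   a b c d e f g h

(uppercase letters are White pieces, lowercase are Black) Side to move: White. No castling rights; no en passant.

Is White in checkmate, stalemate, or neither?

stalemate

White to move; white king on a8.
In check: no.
King squares — a7: attacked by Nc8; b7: attacked by Rb4; b8: attacked by Rb4.
Legal moves for White: none.
Not in check and no legal moves → stalemate.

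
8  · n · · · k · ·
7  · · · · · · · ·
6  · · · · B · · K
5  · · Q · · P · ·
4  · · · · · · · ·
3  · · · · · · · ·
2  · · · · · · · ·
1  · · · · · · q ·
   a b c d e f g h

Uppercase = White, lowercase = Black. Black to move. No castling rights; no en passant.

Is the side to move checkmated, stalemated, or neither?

Black to move; black king on f8.
In check: yes, from the white queen on c5.
Legal moves for Black: Ke8, Qxc5.
Black is in check but has 2 legal moves → neither.

neither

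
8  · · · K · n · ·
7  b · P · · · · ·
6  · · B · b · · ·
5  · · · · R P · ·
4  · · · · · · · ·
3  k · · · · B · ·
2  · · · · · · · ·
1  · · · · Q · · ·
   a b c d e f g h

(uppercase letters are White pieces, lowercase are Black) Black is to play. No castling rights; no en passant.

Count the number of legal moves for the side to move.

22

Black to move; king on a3.
In check: no.
Legal moves: Nh7, Nd7, Ng6, Bb8, Bb6, Bc5, Bd4, Be3, Bf2, Bg1, Bg8, Bc8, Bf7, Bd7, Bxf5, Bd5, Bc4, Bb3, Ba2, Kb3, Kb2, Ka2.
Count: 22.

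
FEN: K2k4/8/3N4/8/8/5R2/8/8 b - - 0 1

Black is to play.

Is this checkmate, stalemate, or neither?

Black to move; black king on d8.
In check: no.
Legal moves for Black: Ke7, Kd7, Kc7.
Black has 3 legal moves and is not in check → neither.

neither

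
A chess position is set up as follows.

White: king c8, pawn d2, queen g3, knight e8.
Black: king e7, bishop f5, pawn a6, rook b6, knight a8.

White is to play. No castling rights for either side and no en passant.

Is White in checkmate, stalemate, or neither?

checkmate

White to move; white king on c8.
In check: yes, from the black bishop on f5.
King squares — b7: attacked by Rb6; c7: attacked by Na8; d7: attacked by Bf5; b8: attacked by Rb6; d8: attacked by Ke7.
Legal moves for White: none.
In check with no legal moves → checkmate.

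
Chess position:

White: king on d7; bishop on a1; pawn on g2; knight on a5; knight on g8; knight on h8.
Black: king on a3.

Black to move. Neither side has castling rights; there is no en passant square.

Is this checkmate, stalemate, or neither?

Black to move; black king on a3.
In check: no.
Legal moves for Black: Kb4, Ka4, Ka2.
Black has 3 legal moves and is not in check → neither.

neither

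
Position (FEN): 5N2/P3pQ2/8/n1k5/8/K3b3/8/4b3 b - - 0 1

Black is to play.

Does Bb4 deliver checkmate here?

no

After Bb4: white king on a3; in check: yes, from the black bishop on b4.
White has 3 legal replies: Ka4, Kb2, Ka2.
In check but a legal move exists → not checkmate.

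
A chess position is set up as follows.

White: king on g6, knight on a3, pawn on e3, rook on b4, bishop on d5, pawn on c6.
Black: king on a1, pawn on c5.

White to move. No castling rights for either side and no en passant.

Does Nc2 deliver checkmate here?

yes

After Nc2: black king on a1; in check: yes, from the white knight on c2.
King squares — b1: attacked by Rb4; a2: attacked by Bd5; b2: attacked by Rb4.
Black has no legal moves → checkmate.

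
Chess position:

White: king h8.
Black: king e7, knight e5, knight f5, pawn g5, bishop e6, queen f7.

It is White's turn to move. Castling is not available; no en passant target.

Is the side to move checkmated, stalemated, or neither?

stalemate

White to move; white king on h8.
In check: no.
King squares — g7: attacked by Nf5; h7: attacked by Qf7; g8: attacked by Qf7.
Legal moves for White: none.
Not in check and no legal moves → stalemate.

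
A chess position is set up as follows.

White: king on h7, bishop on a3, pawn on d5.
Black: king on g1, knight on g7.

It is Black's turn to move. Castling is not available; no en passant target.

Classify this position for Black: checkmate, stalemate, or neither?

Black to move; black king on g1.
In check: no.
Legal moves for Black: Ne8, Ne6, Nh5, Nf5, Kh2, Kg2, Kf2, Kh1, Kf1.
Black has 9 legal moves and is not in check → neither.

neither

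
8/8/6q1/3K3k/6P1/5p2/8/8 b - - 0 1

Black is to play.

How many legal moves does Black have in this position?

Black to move; king on h5.
In check: yes, from the white pawn on g4.
Legal moves: Kh6, Kg5, Kh4, Kxg4, Qxg4.
Count: 5.

5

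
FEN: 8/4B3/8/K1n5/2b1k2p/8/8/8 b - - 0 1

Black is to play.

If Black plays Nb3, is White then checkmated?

After Nb3: white king on a5; in check: yes, from the black knight on b3.
White has 3 legal replies: Kb6, Kb4, Ka4.
In check but a legal move exists → not checkmate.

no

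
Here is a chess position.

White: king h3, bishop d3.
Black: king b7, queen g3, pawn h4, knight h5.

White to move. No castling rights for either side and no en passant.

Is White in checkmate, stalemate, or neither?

checkmate

White to move; white king on h3.
In check: yes, from the black queen on g3.
King squares — g2: attacked by Qg3; h2: attacked by Qg3; g3: attacked by Ph4; g4: attacked by Qg3; h4: attacked by Qg3.
Legal moves for White: none.
In check with no legal moves → checkmate.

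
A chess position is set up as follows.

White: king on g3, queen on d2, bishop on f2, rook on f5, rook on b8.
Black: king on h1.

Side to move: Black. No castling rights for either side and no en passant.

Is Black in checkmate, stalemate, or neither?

stalemate

Black to move; black king on h1.
In check: no.
King squares — g1: attacked by Bf2; g2: attacked by Kg3; h2: attacked by Kg3.
Legal moves for Black: none.
Not in check and no legal moves → stalemate.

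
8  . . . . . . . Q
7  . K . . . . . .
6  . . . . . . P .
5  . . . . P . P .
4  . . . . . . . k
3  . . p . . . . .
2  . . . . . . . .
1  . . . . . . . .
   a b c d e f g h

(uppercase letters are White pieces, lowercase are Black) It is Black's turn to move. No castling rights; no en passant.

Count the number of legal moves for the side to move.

3

Black to move; king on h4.
In check: yes, from the white queen on h8.
Legal moves: Kxg5, Kg4, Kg3.
Count: 3.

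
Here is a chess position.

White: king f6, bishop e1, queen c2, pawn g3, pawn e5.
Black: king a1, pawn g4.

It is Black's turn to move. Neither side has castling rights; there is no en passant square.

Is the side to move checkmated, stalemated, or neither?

Black to move; black king on a1.
In check: no.
King squares — b1: attacked by Qc2; a2: attacked by Qc2; b2: attacked by Qc2.
Legal moves for Black: none.
Not in check and no legal moves → stalemate.

stalemate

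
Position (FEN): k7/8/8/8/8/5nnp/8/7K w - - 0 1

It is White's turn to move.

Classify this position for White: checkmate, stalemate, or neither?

checkmate

White to move; white king on h1.
In check: yes, from the black knight on g3.
King squares — g1: attacked by Nf3; g2: attacked by Ph3; h2: attacked by Nf3.
Legal moves for White: none.
In check with no legal moves → checkmate.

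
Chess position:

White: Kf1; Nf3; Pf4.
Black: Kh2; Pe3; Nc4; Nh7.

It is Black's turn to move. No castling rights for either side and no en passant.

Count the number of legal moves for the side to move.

Black to move; king on h2.
In check: yes, from the white knight on f3.
Legal moves: Kh3, Kg3, Kh1.
Count: 3.

3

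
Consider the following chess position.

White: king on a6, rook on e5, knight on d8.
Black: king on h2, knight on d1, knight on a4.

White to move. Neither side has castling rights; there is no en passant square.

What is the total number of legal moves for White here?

22

White to move; king on a6.
In check: no.
Legal moves: Nf7, Nb7, Ne6, Nc6, Kb7, Ka7, Kb5, Ka5, Re8, Re7, Re6, Rh5+, Rg5, Rf5, Rd5, Rc5, Rb5, Ra5, Re4, Re3, Re2+, Re1.
Count: 22.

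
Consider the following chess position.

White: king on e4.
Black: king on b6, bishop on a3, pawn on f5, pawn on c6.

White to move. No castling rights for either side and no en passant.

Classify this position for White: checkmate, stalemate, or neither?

White to move; white king on e4.
In check: yes, from the black pawn on f5.
Legal moves for White: Kxf5, Ke5, Kf4, Kd4, Kf3, Ke3, Kd3.
White is in check but has 7 legal moves → neither.

neither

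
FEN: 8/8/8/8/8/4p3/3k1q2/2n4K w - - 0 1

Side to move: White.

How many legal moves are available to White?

0

White to move; king on h1.
In check: no.
Legal moves: none.
Count: 0.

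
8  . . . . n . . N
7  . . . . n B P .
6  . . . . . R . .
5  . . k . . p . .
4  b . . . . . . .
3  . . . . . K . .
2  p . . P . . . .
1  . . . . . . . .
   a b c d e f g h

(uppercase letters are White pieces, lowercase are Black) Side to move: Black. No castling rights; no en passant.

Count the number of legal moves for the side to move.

23

Black to move; king on c5.
In check: no.
Legal moves: Nxg7, Nc7, Nxf6, Nd6, Ng8, Nc8, Ng6, Nc6, Nd5, Kb5, Kd4, Kb4, Bd7, Bc6+, Bb5, Bb3, Bc2, Bd1+, f4, a1=Q, a1=R, a1=B, a1=N.
Count: 23.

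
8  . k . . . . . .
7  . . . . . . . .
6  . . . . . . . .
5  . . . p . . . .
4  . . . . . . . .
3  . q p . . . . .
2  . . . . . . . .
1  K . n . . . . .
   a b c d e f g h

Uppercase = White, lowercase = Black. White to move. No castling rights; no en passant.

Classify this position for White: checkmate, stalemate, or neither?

White to move; white king on a1.
In check: no.
King squares — b1: attacked by Qb3; a2: attacked by Nc1; b2: attacked by Qb3.
Legal moves for White: none.
Not in check and no legal moves → stalemate.

stalemate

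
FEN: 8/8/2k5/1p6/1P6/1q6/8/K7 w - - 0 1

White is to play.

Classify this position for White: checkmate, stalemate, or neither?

stalemate

White to move; white king on a1.
In check: no.
King squares — b1: attacked by Qb3; a2: attacked by Qb3; b2: attacked by Qb3.
Legal moves for White: none.
Not in check and no legal moves → stalemate.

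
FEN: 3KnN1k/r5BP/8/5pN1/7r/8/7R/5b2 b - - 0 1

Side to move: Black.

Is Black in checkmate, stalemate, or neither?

Black to move; black king on h8.
In check: yes, from the white bishop on g7.
Legal moves for Black: Kxg7, Nxg7, Rxg7.
Black is in check but has 3 legal moves → neither.

neither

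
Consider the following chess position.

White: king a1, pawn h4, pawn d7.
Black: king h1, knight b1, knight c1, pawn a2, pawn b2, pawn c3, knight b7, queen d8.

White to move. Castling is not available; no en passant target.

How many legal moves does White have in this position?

0

White to move; king on a1.
In check: yes, from the black pawn on b2.
Legal moves: none.
Count: 0.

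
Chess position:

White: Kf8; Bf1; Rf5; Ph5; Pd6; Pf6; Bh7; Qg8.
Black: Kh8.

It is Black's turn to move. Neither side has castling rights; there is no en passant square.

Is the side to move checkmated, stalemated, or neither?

Black to move; black king on h8.
In check: yes, from the white queen on g8.
King squares — g7: attacked by Pf6; h7: attacked by Qg8; g8: attacked by Bh7.
Legal moves for Black: none.
In check with no legal moves → checkmate.

checkmate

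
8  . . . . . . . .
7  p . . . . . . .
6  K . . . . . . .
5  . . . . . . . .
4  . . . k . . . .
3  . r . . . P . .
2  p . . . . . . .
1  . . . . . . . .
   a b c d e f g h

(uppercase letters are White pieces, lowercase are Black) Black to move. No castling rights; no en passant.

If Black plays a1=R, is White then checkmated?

After a1=R: white king on a6; in check: yes, from the black rook on a1.
King squares — a5: attacked by Ra1; b5: attacked by Rb3; b6: attacked by Rb3; a7: attacked by Ra1; b7: attacked by Rb3.
White has no legal moves → checkmate.

yes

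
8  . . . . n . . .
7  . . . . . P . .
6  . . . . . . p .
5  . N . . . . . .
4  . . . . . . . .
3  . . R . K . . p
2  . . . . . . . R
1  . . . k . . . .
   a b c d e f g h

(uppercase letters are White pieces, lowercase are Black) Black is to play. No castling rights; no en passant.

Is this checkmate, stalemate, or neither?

Black to move; black king on d1.
In check: no.
Legal moves for Black: Ng7, Nc7, Nf6, Nd6, Ke1, g5.
Black has 6 legal moves and is not in check → neither.

neither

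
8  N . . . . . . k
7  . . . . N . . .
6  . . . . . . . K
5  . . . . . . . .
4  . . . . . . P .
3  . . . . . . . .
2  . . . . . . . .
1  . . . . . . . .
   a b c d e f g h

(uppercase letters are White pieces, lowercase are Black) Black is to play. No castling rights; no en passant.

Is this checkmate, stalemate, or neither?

stalemate

Black to move; black king on h8.
In check: no.
King squares — g7: attacked by Kh6; h7: attacked by Kh6; g8: attacked by Ne7.
Legal moves for Black: none.
Not in check and no legal moves → stalemate.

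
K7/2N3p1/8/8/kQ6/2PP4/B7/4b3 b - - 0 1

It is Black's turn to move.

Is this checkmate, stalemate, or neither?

checkmate

Black to move; black king on a4.
In check: yes, from the white queen on b4.
King squares — a3: attacked by Qb4; b3: attacked by Ba2; b4: attacked by Pc3; a5: attacked by Qb4; b5: attacked by Qb4.
Legal moves for Black: none.
In check with no legal moves → checkmate.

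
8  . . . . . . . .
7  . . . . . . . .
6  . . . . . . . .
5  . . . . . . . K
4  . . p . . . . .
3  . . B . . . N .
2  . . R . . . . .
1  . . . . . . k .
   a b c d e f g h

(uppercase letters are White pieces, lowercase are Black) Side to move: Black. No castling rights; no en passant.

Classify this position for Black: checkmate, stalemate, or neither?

Black to move; black king on g1.
In check: no.
King squares — f1: attacked by Ng3; h1: attacked by Ng3; f2: attacked by Rc2; g2: attacked by Rc2; h2: attacked by Rc2.
Legal moves for Black: none.
Not in check and no legal moves → stalemate.

stalemate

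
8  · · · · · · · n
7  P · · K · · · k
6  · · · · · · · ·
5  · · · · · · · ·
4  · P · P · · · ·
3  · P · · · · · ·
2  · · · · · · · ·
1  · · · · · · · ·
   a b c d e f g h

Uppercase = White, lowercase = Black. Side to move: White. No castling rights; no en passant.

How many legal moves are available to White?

14

White to move; king on d7.
In check: no.
Legal moves: Ke8, Kd8, Kc8, Ke7, Kc7, Ke6, Kd6, Kc6, a8=Q, a8=R, a8=B, a8=N, d5, b5.
Count: 14.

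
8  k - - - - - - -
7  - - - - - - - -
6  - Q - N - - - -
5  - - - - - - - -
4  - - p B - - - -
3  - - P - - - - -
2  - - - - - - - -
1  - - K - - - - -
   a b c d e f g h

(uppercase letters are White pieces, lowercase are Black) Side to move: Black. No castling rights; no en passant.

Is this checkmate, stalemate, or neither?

Black to move; black king on a8.
In check: no.
King squares — a7: attacked by Qb6; b7: attacked by Qb6; b8: attacked by Qb6.
Legal moves for Black: none.
Not in check and no legal moves → stalemate.

stalemate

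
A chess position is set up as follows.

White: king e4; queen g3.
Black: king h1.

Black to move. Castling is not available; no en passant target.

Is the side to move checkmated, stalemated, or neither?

Black to move; black king on h1.
In check: no.
King squares — g1: attacked by Qg3; g2: attacked by Qg3; h2: attacked by Qg3.
Legal moves for Black: none.
Not in check and no legal moves → stalemate.

stalemate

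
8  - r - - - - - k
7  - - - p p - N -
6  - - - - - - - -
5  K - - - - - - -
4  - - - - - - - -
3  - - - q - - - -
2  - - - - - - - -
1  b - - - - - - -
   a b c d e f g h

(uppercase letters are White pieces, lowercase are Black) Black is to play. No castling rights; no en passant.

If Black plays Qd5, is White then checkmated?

no

After Qd5: white king on a5; in check: yes, from the black queen on d5.
White has 2 legal replies: Ka6, Ka4.
In check but a legal move exists → not checkmate.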